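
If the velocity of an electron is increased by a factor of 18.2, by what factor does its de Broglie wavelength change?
The wavelength decreases by a factor of 18.2.

From λ = h/(mv), the wavelength is inversely proportional to velocity:

λ ∝ 1/v

If v → 18.2v, then λ → λ/18.2

When velocity is increased by a factor of 18.2, the wavelength decreases by a factor of 18.2.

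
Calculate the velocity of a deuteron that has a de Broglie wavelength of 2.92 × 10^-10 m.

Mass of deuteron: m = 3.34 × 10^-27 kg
6.79 × 10^2 m/s

From the de Broglie relation λ = h/(mv), we solve for v:

v = h/(mλ)
v = (6.626 × 10^-34 J·s) / (3.34 × 10^-27 kg × 2.92 × 10^-10 m)
v = 6.79 × 10^2 m/s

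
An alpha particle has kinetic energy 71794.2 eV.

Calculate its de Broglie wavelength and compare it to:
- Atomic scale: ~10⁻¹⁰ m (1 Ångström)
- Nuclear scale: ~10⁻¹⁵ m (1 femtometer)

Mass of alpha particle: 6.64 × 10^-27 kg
λ = 5.36 × 10^-14 m, which is between nuclear and atomic scales.

Using λ = h/√(2mKE):

KE = 71794.2 eV = 1.150 × 10^-14 J

λ = h/√(2mKE)
λ = (6.626 × 10^-34 J·s) / √(2 × 6.64 × 10^-27 kg × 1.150 × 10^-14 J)
λ = 5.36 × 10^-14 m

Comparison:
- Atomic scale (10⁻¹⁰ m): λ is 0.00054× this size
- Nuclear scale (10⁻¹⁵ m): λ is 54× this size

The wavelength is between nuclear and atomic scales.

This wavelength is appropriate for probing atomic structure but too large for nuclear physics experiments.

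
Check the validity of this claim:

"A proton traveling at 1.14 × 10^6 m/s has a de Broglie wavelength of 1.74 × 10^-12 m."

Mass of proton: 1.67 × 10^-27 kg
False

The claim is incorrect.

Using λ = h/(mv):
λ = (6.626 × 10^-34 J·s) / (1.67 × 10^-27 kg × 1.14 × 10^6 m/s)
λ = 3.48 × 10^-13 m

The actual wavelength differs from the claimed 1.74 × 10^-12 m.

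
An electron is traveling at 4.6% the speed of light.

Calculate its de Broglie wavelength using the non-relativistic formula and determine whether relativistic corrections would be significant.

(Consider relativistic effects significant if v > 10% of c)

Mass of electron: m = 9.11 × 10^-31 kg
No, relativistic corrections are not needed.

Using the non-relativistic de Broglie formula λ = h/(mv):

v = 4.6% × c = 1.379 × 10^7 m/s

λ = h/(mv)
λ = (6.626 × 10^-34 J·s) / (9.11 × 10^-31 kg × 1.379 × 10^7 m/s)
λ = 5.27 × 10^-11 m

Since v = 4.6% of c < 10% of c, relativistic corrections are NOT significant and this non-relativistic result is a good approximation.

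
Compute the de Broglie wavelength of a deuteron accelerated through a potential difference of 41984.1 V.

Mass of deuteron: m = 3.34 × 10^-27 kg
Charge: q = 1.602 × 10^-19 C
9.89 × 10^-14 m

When a particle is accelerated through voltage V, it gains kinetic energy KE = qV.

The de Broglie wavelength is then λ = h/√(2mqV):

λ = h/√(2mqV)
λ = (6.626 × 10^-34 J·s) / √(2 × 3.34 × 10^-27 kg × 1.602 × 10^-19 C × 41984.1 V)
λ = 9.89 × 10^-14 m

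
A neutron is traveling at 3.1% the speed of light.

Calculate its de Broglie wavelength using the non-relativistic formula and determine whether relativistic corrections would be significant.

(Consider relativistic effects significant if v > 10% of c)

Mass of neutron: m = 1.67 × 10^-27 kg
No, relativistic corrections are not needed.

Using the non-relativistic de Broglie formula λ = h/(mv):

v = 3.1% × c = 9.294 × 10^6 m/s

λ = h/(mv)
λ = (6.626 × 10^-34 J·s) / (1.67 × 10^-27 kg × 9.294 × 10^6 m/s)
λ = 4.27 × 10^-14 m

Since v = 3.1% of c < 10% of c, relativistic corrections are NOT significant and this non-relativistic result is a good approximation.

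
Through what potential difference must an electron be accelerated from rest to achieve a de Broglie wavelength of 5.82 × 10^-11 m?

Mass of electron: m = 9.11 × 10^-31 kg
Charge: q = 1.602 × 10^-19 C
444 V

From λ = h/√(2mqV), we solve for V:

λ² = h²/(2mqV)
V = h²/(2mqλ²)
V = (6.626 × 10^-34 J·s)² / (2 × 9.11 × 10^-31 kg × 1.602 × 10^-19 C × (5.82 × 10^-11 m)²)
V = 444 V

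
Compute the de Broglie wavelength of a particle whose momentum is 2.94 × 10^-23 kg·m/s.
2.25 × 10^-11 m

Using the de Broglie relation λ = h/p:

λ = h/p
λ = (6.626 × 10^-34 J·s) / (2.94 × 10^-23 kg·m/s)
λ = 2.25 × 10^-11 m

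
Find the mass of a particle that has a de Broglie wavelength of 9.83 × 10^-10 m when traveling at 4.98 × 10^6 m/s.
1.35 × 10^-31 kg

From the de Broglie relation λ = h/(mv), we solve for m:

m = h/(λv)
m = (6.626 × 10^-34 J·s) / (9.83 × 10^-10 m × 4.98 × 10^6 m/s)
m = 1.35 × 10^-31 kg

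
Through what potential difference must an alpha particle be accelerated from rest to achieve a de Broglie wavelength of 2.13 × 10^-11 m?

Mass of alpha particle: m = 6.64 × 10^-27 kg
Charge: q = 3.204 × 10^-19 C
2.27 × 10^-1 V

From λ = h/√(2mqV), we solve for V:

λ² = h²/(2mqV)
V = h²/(2mqλ²)
V = (6.626 × 10^-34 J·s)² / (2 × 6.64 × 10^-27 kg × 3.204 × 10^-19 C × (2.13 × 10^-11 m)²)
V = 2.27 × 10^-1 V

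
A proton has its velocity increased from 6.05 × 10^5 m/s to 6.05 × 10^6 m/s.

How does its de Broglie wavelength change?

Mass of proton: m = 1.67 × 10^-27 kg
The wavelength decreases by a factor of 10.

Using λ = h/(mv):

Initial wavelength: λ₁ = h/(mv₁) = 6.56 × 10^-13 m
Final wavelength: λ₂ = h/(mv₂) = 6.56 × 10^-14 m

Since λ ∝ 1/v, when velocity increases by a factor of 10, the wavelength decreases by a factor of 10.

λ₂/λ₁ = v₁/v₂ = 1/10

The wavelength decreases by a factor of 10.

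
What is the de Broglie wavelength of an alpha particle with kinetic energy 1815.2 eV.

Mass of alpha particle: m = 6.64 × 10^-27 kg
3.37 × 10^-13 m

Using λ = h/√(2mKE):

First convert KE to Joules: KE = 1815.2 eV = 2.908 × 10^-16 J

λ = h/√(2mKE)
λ = (6.626 × 10^-34 J·s) / √(2 × 6.64 × 10^-27 kg × 2.908 × 10^-16 J)
λ = 3.37 × 10^-13 m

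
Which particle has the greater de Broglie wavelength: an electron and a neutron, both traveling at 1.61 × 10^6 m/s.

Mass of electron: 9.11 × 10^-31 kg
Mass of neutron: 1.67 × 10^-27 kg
The electron has the longer wavelength.

Using λ = h/(mv), since both particles have the same velocity, the wavelength depends only on mass.

For electron: λ₁ = h/(m₁v) = 4.52 × 10^-10 m
For neutron: λ₂ = h/(m₂v) = 2.46 × 10^-13 m

Since λ ∝ 1/m at constant velocity, the lighter particle has the longer wavelength.

The electron has the longer de Broglie wavelength.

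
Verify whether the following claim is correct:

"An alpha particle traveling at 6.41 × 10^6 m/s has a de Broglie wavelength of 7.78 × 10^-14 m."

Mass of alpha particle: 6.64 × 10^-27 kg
False

The claim is incorrect.

Using λ = h/(mv):
λ = (6.626 × 10^-34 J·s) / (6.64 × 10^-27 kg × 6.41 × 10^6 m/s)
λ = 1.56 × 10^-14 m

The actual wavelength differs from the claimed 7.78 × 10^-14 m.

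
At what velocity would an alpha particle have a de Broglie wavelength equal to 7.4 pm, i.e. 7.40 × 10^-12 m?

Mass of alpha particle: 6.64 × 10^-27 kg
1.35 × 10^4 m/s

From λ = h/(mv), solve for v:

v = h/(mλ)
v = (6.626 × 10^-34 J·s) / (6.64 × 10^-27 kg × 7.40 × 10^-12 m)
v = 1.35 × 10^4 m/s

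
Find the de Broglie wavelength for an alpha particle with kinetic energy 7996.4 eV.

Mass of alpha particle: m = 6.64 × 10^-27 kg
1.61 × 10^-13 m

Using λ = h/√(2mKE):

First convert KE to Joules: KE = 7996.4 eV = 1.281 × 10^-15 J

λ = h/√(2mKE)
λ = (6.626 × 10^-34 J·s) / √(2 × 6.64 × 10^-27 kg × 1.281 × 10^-15 J)
λ = 1.61 × 10^-13 m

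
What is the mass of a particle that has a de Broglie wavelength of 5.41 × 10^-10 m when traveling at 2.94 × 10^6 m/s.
4.17 × 10^-31 kg

From the de Broglie relation λ = h/(mv), we solve for m:

m = h/(λv)
m = (6.626 × 10^-34 J·s) / (5.41 × 10^-10 m × 2.94 × 10^6 m/s)
m = 4.17 × 10^-31 kg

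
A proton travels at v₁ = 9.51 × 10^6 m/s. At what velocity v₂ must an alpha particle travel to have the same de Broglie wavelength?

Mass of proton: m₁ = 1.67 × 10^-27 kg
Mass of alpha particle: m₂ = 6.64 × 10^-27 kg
v₂ = 2.39 × 10^6 m/s

For equal de Broglie wavelengths: λ₁ = λ₂

h/(m₁v₁) = h/(m₂v₂)
m₁v₁ = m₂v₂
v₂ = v₁ · (m₁/m₂)

v₂ = 9.51 × 10^6 m/s × (1.67 × 10^-27 kg / 6.64 × 10^-27 kg)
v₂ = 2.39 × 10^6 m/s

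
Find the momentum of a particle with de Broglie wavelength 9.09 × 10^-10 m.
7.29 × 10^-25 kg·m/s

From the de Broglie relation λ = h/p, we solve for p:

p = h/λ
p = (6.626 × 10^-34 J·s) / (9.09 × 10^-10 m)
p = 7.29 × 10^-25 kg·m/s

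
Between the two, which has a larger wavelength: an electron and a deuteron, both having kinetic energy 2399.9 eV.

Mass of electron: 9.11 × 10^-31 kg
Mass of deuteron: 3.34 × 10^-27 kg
The electron has the longer wavelength.

Using λ = h/√(2mKE):

For electron: λ₁ = h/√(2m₁KE) = 2.50 × 10^-11 m
For deuteron: λ₂ = h/√(2m₂KE) = 4.13 × 10^-13 m

Since λ ∝ 1/√m at constant kinetic energy, the lighter particle has the longer wavelength.

The electron has the longer de Broglie wavelength.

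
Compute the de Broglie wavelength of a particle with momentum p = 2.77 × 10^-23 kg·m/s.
2.39 × 10^-11 m

Using the de Broglie relation λ = h/p:

λ = h/p
λ = (6.626 × 10^-34 J·s) / (2.77 × 10^-23 kg·m/s)
λ = 2.39 × 10^-11 m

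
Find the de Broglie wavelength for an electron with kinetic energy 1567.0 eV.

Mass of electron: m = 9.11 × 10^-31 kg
3.10 × 10^-11 m

Using λ = h/√(2mKE):

First convert KE to Joules: KE = 1567.0 eV = 2.511 × 10^-16 J

λ = h/√(2mKE)
λ = (6.626 × 10^-34 J·s) / √(2 × 9.11 × 10^-31 kg × 2.511 × 10^-16 J)
λ = 3.10 × 10^-11 m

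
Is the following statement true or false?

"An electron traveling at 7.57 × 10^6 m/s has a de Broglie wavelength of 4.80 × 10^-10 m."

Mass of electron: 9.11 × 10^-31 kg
False

The claim is incorrect.

Using λ = h/(mv):
λ = (6.626 × 10^-34 J·s) / (9.11 × 10^-31 kg × 7.57 × 10^6 m/s)
λ = 9.61 × 10^-11 m

The actual wavelength differs from the claimed 4.80 × 10^-10 m.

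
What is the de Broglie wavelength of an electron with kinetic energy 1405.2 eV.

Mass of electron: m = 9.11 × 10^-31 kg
3.27 × 10^-11 m

Using λ = h/√(2mKE):

First convert KE to Joules: KE = 1405.2 eV = 2.251 × 10^-16 J

λ = h/√(2mKE)
λ = (6.626 × 10^-34 J·s) / √(2 × 9.11 × 10^-31 kg × 2.251 × 10^-16 J)
λ = 3.27 × 10^-11 m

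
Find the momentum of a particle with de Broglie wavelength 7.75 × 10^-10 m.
8.55 × 10^-25 kg·m/s

From the de Broglie relation λ = h/p, we solve for p:

p = h/λ
p = (6.626 × 10^-34 J·s) / (7.75 × 10^-10 m)
p = 8.55 × 10^-25 kg·m/s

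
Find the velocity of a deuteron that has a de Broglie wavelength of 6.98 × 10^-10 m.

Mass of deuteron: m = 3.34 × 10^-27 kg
2.84 × 10^2 m/s

From the de Broglie relation λ = h/(mv), we solve for v:

v = h/(mλ)
v = (6.626 × 10^-34 J·s) / (3.34 × 10^-27 kg × 6.98 × 10^-10 m)
v = 2.84 × 10^2 m/s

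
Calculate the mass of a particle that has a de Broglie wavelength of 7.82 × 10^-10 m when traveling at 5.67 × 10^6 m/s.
1.49 × 10^-31 kg

From the de Broglie relation λ = h/(mv), we solve for m:

m = h/(λv)
m = (6.626 × 10^-34 J·s) / (7.82 × 10^-10 m × 5.67 × 10^6 m/s)
m = 1.49 × 10^-31 kg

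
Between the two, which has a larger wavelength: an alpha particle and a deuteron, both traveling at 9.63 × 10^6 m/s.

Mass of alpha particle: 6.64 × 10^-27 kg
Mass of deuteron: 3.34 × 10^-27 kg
The deuteron has the longer wavelength.

Using λ = h/(mv), since both particles have the same velocity, the wavelength depends only on mass.

For alpha particle: λ₁ = h/(m₁v) = 1.04 × 10^-14 m
For deuteron: λ₂ = h/(m₂v) = 2.06 × 10^-14 m

Since λ ∝ 1/m at constant velocity, the lighter particle has the longer wavelength.

The deuteron has the longer de Broglie wavelength.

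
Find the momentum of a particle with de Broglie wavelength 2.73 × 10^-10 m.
2.43 × 10^-24 kg·m/s

From the de Broglie relation λ = h/p, we solve for p:

p = h/λ
p = (6.626 × 10^-34 J·s) / (2.73 × 10^-10 m)
p = 2.43 × 10^-24 kg·m/s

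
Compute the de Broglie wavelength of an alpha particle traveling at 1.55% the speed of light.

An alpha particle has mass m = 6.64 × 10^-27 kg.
2.15 × 10^-14 m

Using the de Broglie relation λ = h/(mv):

v = 1.55% × c = 4.647 × 10^6 m/s

λ = h/(mv)
λ = (6.626 × 10^-34 J·s) / (6.64 × 10^-27 kg × 4.647 × 10^6 m/s)
λ = 2.15 × 10^-14 m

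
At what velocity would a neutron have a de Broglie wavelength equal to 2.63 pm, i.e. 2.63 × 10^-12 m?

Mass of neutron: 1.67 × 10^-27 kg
1.51 × 10^5 m/s

From λ = h/(mv), solve for v:

v = h/(mλ)
v = (6.626 × 10^-34 J·s) / (1.67 × 10^-27 kg × 2.63 × 10^-12 m)
v = 1.51 × 10^5 m/s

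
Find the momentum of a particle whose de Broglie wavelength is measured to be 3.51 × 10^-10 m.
1.89 × 10^-24 kg·m/s

From the de Broglie relation λ = h/p, we solve for p:

p = h/λ
p = (6.626 × 10^-34 J·s) / (3.51 × 10^-10 m)
p = 1.89 × 10^-24 kg·m/s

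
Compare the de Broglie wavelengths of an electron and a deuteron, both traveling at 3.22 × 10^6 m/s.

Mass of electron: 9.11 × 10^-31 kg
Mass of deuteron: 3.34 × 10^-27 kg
The electron has the longer wavelength.

Using λ = h/(mv), since both particles have the same velocity, the wavelength depends only on mass.

For electron: λ₁ = h/(m₁v) = 2.26 × 10^-10 m
For deuteron: λ₂ = h/(m₂v) = 6.16 × 10^-14 m

Since λ ∝ 1/m at constant velocity, the lighter particle has the longer wavelength.

The electron has the longer de Broglie wavelength.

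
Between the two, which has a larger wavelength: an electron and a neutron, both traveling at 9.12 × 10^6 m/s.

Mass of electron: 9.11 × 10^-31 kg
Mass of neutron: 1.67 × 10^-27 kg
The electron has the longer wavelength.

Using λ = h/(mv), since both particles have the same velocity, the wavelength depends only on mass.

For electron: λ₁ = h/(m₁v) = 7.98 × 10^-11 m
For neutron: λ₂ = h/(m₂v) = 4.35 × 10^-14 m

Since λ ∝ 1/m at constant velocity, the lighter particle has the longer wavelength.

The electron has the longer de Broglie wavelength.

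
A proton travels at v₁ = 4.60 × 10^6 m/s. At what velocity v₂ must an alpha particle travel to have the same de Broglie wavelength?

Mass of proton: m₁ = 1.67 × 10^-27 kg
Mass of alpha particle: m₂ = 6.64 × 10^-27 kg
v₂ = 1.16 × 10^6 m/s

For equal de Broglie wavelengths: λ₁ = λ₂

h/(m₁v₁) = h/(m₂v₂)
m₁v₁ = m₂v₂
v₂ = v₁ · (m₁/m₂)

v₂ = 4.60 × 10^6 m/s × (1.67 × 10^-27 kg / 6.64 × 10^-27 kg)
v₂ = 1.16 × 10^6 m/s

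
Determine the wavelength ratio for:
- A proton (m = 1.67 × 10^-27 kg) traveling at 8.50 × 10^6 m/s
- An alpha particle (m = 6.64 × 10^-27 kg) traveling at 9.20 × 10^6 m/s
λ₁/λ₂ = 4.30

Using λ = h/(mv):

λ₁ = h/(m₁v₁) = 4.67 × 10^-14 m
λ₂ = h/(m₂v₂) = 1.08 × 10^-14 m

Ratio λ₁/λ₂ = (m₂v₂)/(m₁v₁)
         = (6.64 × 10^-27 kg × 9.20 × 10^6 m/s) / (1.67 × 10^-27 kg × 8.50 × 10^6 m/s)
         = 4.30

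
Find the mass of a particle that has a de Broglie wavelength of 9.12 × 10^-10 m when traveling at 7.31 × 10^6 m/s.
9.94 × 10^-32 kg

From the de Broglie relation λ = h/(mv), we solve for m:

m = h/(λv)
m = (6.626 × 10^-34 J·s) / (9.12 × 10^-10 m × 7.31 × 10^6 m/s)
m = 9.94 × 10^-32 kg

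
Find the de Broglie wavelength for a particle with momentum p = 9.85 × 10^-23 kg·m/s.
6.73 × 10^-12 m

Using the de Broglie relation λ = h/p:

λ = h/p
λ = (6.626 × 10^-34 J·s) / (9.85 × 10^-23 kg·m/s)
λ = 6.73 × 10^-12 m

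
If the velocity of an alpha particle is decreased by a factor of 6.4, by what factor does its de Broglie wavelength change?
The wavelength increases by a factor of 6.4.

From λ = h/(mv), the wavelength is inversely proportional to velocity:

λ ∝ 1/v

If v → v/6.4, then λ → 6.4λ

When velocity is decreased by a factor of 6.4, the wavelength increases by a factor of 6.4.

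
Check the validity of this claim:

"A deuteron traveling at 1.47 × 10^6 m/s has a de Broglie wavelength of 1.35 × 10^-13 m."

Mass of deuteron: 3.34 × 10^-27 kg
True

The claim is correct.

Using λ = h/(mv):
λ = (6.626 × 10^-34 J·s) / (3.34 × 10^-27 kg × 1.47 × 10^6 m/s)
λ = 1.35 × 10^-13 m

This matches the claimed value.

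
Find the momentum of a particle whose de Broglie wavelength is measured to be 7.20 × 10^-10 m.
9.20 × 10^-25 kg·m/s

From the de Broglie relation λ = h/p, we solve for p:

p = h/λ
p = (6.626 × 10^-34 J·s) / (7.20 × 10^-10 m)
p = 9.20 × 10^-25 kg·m/s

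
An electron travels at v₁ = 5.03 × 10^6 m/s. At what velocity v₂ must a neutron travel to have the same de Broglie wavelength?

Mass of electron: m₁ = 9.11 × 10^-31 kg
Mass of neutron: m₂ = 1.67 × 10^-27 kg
v₂ = 2.74 × 10^3 m/s

For equal de Broglie wavelengths: λ₁ = λ₂

h/(m₁v₁) = h/(m₂v₂)
m₁v₁ = m₂v₂
v₂ = v₁ · (m₁/m₂)

v₂ = 5.03 × 10^6 m/s × (9.11 × 10^-31 kg / 1.67 × 10^-27 kg)
v₂ = 2.74 × 10^3 m/s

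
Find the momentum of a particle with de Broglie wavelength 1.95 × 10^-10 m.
3.40 × 10^-24 kg·m/s

From the de Broglie relation λ = h/p, we solve for p:

p = h/λ
p = (6.626 × 10^-34 J·s) / (1.95 × 10^-10 m)
p = 3.40 × 10^-24 kg·m/s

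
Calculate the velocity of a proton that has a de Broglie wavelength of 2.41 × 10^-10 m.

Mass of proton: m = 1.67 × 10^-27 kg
1.65 × 10^3 m/s

From the de Broglie relation λ = h/(mv), we solve for v:

v = h/(mλ)
v = (6.626 × 10^-34 J·s) / (1.67 × 10^-27 kg × 2.41 × 10^-10 m)
v = 1.65 × 10^3 m/s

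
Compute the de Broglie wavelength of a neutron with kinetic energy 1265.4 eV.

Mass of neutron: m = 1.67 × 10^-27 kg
8.05 × 10^-13 m

Using λ = h/√(2mKE):

First convert KE to Joules: KE = 1265.4 eV = 2.027 × 10^-16 J

λ = h/√(2mKE)
λ = (6.626 × 10^-34 J·s) / √(2 × 1.67 × 10^-27 kg × 2.027 × 10^-16 J)
λ = 8.05 × 10^-13 m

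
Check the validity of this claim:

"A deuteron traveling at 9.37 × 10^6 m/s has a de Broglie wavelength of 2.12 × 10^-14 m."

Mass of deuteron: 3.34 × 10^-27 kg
True

The claim is correct.

Using λ = h/(mv):
λ = (6.626 × 10^-34 J·s) / (3.34 × 10^-27 kg × 9.37 × 10^6 m/s)
λ = 2.12 × 10^-14 m

This matches the claimed value.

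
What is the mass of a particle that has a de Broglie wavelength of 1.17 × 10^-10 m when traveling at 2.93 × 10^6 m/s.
1.93 × 10^-30 kg

From the de Broglie relation λ = h/(mv), we solve for m:

m = h/(λv)
m = (6.626 × 10^-34 J·s) / (1.17 × 10^-10 m × 2.93 × 10^6 m/s)
m = 1.93 × 10^-30 kg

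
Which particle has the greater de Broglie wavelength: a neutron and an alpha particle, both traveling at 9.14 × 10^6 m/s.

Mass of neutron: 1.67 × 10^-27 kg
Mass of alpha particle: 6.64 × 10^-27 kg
The neutron has the longer wavelength.

Using λ = h/(mv), since both particles have the same velocity, the wavelength depends only on mass.

For neutron: λ₁ = h/(m₁v) = 4.34 × 10^-14 m
For alpha particle: λ₂ = h/(m₂v) = 1.09 × 10^-14 m

Since λ ∝ 1/m at constant velocity, the lighter particle has the longer wavelength.

The neutron has the longer de Broglie wavelength.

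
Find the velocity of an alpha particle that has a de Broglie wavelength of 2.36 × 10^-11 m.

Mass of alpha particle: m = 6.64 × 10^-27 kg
4.23 × 10^3 m/s

From the de Broglie relation λ = h/(mv), we solve for v:

v = h/(mλ)
v = (6.626 × 10^-34 J·s) / (6.64 × 10^-27 kg × 2.36 × 10^-11 m)
v = 4.23 × 10^3 m/s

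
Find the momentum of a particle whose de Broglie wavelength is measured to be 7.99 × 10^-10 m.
8.29 × 10^-25 kg·m/s

From the de Broglie relation λ = h/p, we solve for p:

p = h/λ
p = (6.626 × 10^-34 J·s) / (7.99 × 10^-10 m)
p = 8.29 × 10^-25 kg·m/s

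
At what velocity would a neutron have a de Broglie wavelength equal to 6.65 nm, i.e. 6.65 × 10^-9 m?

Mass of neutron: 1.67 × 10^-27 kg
5.97 × 10^1 m/s

From λ = h/(mv), solve for v:

v = h/(mλ)
v = (6.626 × 10^-34 J·s) / (1.67 × 10^-27 kg × 6.65 × 10^-9 m)
v = 5.97 × 10^1 m/s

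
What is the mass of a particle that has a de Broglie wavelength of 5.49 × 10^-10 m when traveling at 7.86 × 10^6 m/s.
1.54 × 10^-31 kg

From the de Broglie relation λ = h/(mv), we solve for m:

m = h/(λv)
m = (6.626 × 10^-34 J·s) / (5.49 × 10^-10 m × 7.86 × 10^6 m/s)
m = 1.54 × 10^-31 kg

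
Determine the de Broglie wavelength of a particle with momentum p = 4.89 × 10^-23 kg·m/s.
1.36 × 10^-11 m

Using the de Broglie relation λ = h/p:

λ = h/p
λ = (6.626 × 10^-34 J·s) / (4.89 × 10^-23 kg·m/s)
λ = 1.36 × 10^-11 m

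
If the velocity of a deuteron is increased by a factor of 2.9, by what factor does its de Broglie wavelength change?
The wavelength decreases by a factor of 2.9.

From λ = h/(mv), the wavelength is inversely proportional to velocity:

λ ∝ 1/v

If v → 2.9v, then λ → λ/2.9

When velocity is increased by a factor of 2.9, the wavelength decreases by a factor of 2.9.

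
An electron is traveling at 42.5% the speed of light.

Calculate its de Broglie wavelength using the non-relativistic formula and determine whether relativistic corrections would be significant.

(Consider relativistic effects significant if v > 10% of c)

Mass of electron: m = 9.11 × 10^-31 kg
Yes, relativistic corrections are needed.

Using the non-relativistic de Broglie formula λ = h/(mv):

v = 42.5% × c = 1.274 × 10^8 m/s

λ = h/(mv)
λ = (6.626 × 10^-34 J·s) / (9.11 × 10^-31 kg × 1.274 × 10^8 m/s)
λ = 5.71 × 10^-12 m

Since v = 42.5% of c > 10% of c, relativistic corrections ARE significant and the actual wavelength would differ from this non-relativistic estimate.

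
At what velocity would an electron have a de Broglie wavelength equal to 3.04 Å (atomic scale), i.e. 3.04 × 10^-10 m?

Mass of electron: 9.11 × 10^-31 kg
2.39 × 10^6 m/s

From λ = h/(mv), solve for v:

v = h/(mλ)
v = (6.626 × 10^-34 J·s) / (9.11 × 10^-31 kg × 3.04 × 10^-10 m)
v = 2.39 × 10^6 m/s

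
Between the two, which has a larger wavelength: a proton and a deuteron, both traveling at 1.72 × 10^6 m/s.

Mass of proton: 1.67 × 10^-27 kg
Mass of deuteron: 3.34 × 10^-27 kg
The proton has the longer wavelength.

Using λ = h/(mv), since both particles have the same velocity, the wavelength depends only on mass.

For proton: λ₁ = h/(m₁v) = 2.31 × 10^-13 m
For deuteron: λ₂ = h/(m₂v) = 1.15 × 10^-13 m

Since λ ∝ 1/m at constant velocity, the lighter particle has the longer wavelength.

The proton has the longer de Broglie wavelength.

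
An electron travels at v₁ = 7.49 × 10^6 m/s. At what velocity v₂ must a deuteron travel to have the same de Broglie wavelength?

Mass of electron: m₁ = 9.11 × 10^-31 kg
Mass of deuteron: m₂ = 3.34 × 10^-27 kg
v₂ = 2.04 × 10^3 m/s

For equal de Broglie wavelengths: λ₁ = λ₂

h/(m₁v₁) = h/(m₂v₂)
m₁v₁ = m₂v₂
v₂ = v₁ · (m₁/m₂)

v₂ = 7.49 × 10^6 m/s × (9.11 × 10^-31 kg / 3.34 × 10^-27 kg)
v₂ = 2.04 × 10^3 m/s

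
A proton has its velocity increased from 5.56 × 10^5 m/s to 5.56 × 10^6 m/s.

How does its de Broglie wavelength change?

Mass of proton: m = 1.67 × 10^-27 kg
The wavelength decreases by a factor of 10.

Using λ = h/(mv):

Initial wavelength: λ₁ = h/(mv₁) = 7.14 × 10^-13 m
Final wavelength: λ₂ = h/(mv₂) = 7.14 × 10^-14 m

Since λ ∝ 1/v, when velocity increases by a factor of 10, the wavelength decreases by a factor of 10.

λ₂/λ₁ = v₁/v₂ = 1/10

The wavelength decreases by a factor of 10.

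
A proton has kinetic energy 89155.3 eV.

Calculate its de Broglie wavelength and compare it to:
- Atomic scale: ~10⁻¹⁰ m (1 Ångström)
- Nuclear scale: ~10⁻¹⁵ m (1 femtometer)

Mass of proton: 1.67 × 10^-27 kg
λ = 9.59 × 10^-14 m, which is between nuclear and atomic scales.

Using λ = h/√(2mKE):

KE = 89155.3 eV = 1.428 × 10^-14 J

λ = h/√(2mKE)
λ = (6.626 × 10^-34 J·s) / √(2 × 1.67 × 10^-27 kg × 1.428 × 10^-14 J)
λ = 9.59 × 10^-14 m

Comparison:
- Atomic scale (10⁻¹⁰ m): λ is 0.00096× this size
- Nuclear scale (10⁻¹⁵ m): λ is 96× this size

The wavelength is between nuclear and atomic scales.

This wavelength is appropriate for probing atomic structure but too large for nuclear physics experiments.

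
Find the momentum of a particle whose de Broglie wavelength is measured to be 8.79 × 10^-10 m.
7.54 × 10^-25 kg·m/s

From the de Broglie relation λ = h/p, we solve for p:

p = h/λ
p = (6.626 × 10^-34 J·s) / (8.79 × 10^-10 m)
p = 7.54 × 10^-25 kg·m/s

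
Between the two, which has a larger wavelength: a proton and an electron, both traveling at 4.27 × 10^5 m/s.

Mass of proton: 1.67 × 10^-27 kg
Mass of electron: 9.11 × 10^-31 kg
The electron has the longer wavelength.

Using λ = h/(mv), since both particles have the same velocity, the wavelength depends only on mass.

For proton: λ₁ = h/(m₁v) = 9.29 × 10^-13 m
For electron: λ₂ = h/(m₂v) = 1.70 × 10^-9 m

Since λ ∝ 1/m at constant velocity, the lighter particle has the longer wavelength.

The electron has the longer de Broglie wavelength.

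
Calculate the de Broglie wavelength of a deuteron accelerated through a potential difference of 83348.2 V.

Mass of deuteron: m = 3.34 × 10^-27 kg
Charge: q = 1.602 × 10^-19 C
7.02 × 10^-14 m

When a particle is accelerated through voltage V, it gains kinetic energy KE = qV.

The de Broglie wavelength is then λ = h/√(2mqV):

λ = h/√(2mqV)
λ = (6.626 × 10^-34 J·s) / √(2 × 3.34 × 10^-27 kg × 1.602 × 10^-19 C × 83348.2 V)
λ = 7.02 × 10^-14 m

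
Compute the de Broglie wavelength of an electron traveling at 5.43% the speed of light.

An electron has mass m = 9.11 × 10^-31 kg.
4.47 × 10^-11 m

Using the de Broglie relation λ = h/(mv):

v = 5.43% × c = 1.628 × 10^7 m/s

λ = h/(mv)
λ = (6.626 × 10^-34 J·s) / (9.11 × 10^-31 kg × 1.628 × 10^7 m/s)
λ = 4.47 × 10^-11 m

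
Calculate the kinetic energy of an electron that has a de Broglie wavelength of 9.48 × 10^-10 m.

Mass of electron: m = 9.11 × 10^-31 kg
2.68 × 10^-19 J (or 1.67 eV)

From λ = h/√(2mKE), we solve for KE:

λ² = h²/(2mKE)
KE = h²/(2mλ²)
KE = (6.626 × 10^-34 J·s)² / (2 × 9.11 × 10^-31 kg × (9.48 × 10^-10 m)²)
KE = 2.68 × 10^-19 J
KE = 1.67 eV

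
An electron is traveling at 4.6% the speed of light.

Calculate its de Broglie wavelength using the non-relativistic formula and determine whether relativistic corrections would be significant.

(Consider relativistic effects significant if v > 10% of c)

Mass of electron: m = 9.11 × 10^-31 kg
No, relativistic corrections are not needed.

Using the non-relativistic de Broglie formula λ = h/(mv):

v = 4.6% × c = 1.379 × 10^7 m/s

λ = h/(mv)
λ = (6.626 × 10^-34 J·s) / (9.11 × 10^-31 kg × 1.379 × 10^7 m/s)
λ = 5.27 × 10^-11 m

Since v = 4.6% of c < 10% of c, relativistic corrections are NOT significant and this non-relativistic result is a good approximation.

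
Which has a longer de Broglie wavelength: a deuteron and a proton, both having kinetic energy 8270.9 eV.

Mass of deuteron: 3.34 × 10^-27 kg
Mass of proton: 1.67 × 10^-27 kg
The proton has the longer wavelength.

Using λ = h/√(2mKE):

For deuteron: λ₁ = h/√(2m₁KE) = 2.23 × 10^-13 m
For proton: λ₂ = h/√(2m₂KE) = 3.15 × 10^-13 m

Since λ ∝ 1/√m at constant kinetic energy, the lighter particle has the longer wavelength.

The proton has the longer de Broglie wavelength.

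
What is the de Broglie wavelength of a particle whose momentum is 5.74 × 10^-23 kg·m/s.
1.15 × 10^-11 m

Using the de Broglie relation λ = h/p:

λ = h/p
λ = (6.626 × 10^-34 J·s) / (5.74 × 10^-23 kg·m/s)
λ = 1.15 × 10^-11 m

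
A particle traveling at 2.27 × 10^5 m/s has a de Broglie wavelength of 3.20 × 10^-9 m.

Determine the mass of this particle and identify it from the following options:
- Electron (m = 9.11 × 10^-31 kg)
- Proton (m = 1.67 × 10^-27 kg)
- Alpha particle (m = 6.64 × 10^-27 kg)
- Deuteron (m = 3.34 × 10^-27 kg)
The particle is an electron.

From λ = h/(mv), solve for mass:

m = h/(λv)
m = (6.626 × 10^-34 J·s) / (3.20 × 10^-9 m × 2.27 × 10^5 m/s)
m = 9.12 × 10^-31 kg

Comparing with the listed masses, this is closest to an electron.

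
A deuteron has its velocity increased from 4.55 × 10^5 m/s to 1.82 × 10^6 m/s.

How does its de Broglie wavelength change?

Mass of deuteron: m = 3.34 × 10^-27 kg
The wavelength decreases by a factor of 4.

Using λ = h/(mv):

Initial wavelength: λ₁ = h/(mv₁) = 4.36 × 10^-13 m
Final wavelength: λ₂ = h/(mv₂) = 1.09 × 10^-13 m

Since λ ∝ 1/v, when velocity increases by a factor of 4, the wavelength decreases by a factor of 4.

λ₂/λ₁ = v₁/v₂ = 1/4

The wavelength decreases by a factor of 4.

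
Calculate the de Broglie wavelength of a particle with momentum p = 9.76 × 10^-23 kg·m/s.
6.79 × 10^-12 m

Using the de Broglie relation λ = h/p:

λ = h/p
λ = (6.626 × 10^-34 J·s) / (9.76 × 10^-23 kg·m/s)
λ = 6.79 × 10^-12 m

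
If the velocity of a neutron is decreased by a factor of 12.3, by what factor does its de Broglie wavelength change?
The wavelength increases by a factor of 12.3.

From λ = h/(mv), the wavelength is inversely proportional to velocity:

λ ∝ 1/v

If v → v/12.3, then λ → 12.3λ

When velocity is decreased by a factor of 12.3, the wavelength increases by a factor of 12.3.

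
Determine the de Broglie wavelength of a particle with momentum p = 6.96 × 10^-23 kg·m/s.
9.52 × 10^-12 m

Using the de Broglie relation λ = h/p:

λ = h/p
λ = (6.626 × 10^-34 J·s) / (6.96 × 10^-23 kg·m/s)
λ = 9.52 × 10^-12 m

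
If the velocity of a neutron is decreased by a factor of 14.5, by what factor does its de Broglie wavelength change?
The wavelength increases by a factor of 14.5.

From λ = h/(mv), the wavelength is inversely proportional to velocity:

λ ∝ 1/v

If v → v/14.5, then λ → 14.5λ

When velocity is decreased by a factor of 14.5, the wavelength increases by a factor of 14.5.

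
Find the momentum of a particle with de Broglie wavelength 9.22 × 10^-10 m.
7.19 × 10^-25 kg·m/s

From the de Broglie relation λ = h/p, we solve for p:

p = h/λ
p = (6.626 × 10^-34 J·s) / (9.22 × 10^-10 m)
p = 7.19 × 10^-25 kg·m/s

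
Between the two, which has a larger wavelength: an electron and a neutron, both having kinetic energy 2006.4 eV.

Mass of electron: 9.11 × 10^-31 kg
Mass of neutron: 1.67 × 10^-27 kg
The electron has the longer wavelength.

Using λ = h/√(2mKE):

For electron: λ₁ = h/√(2m₁KE) = 2.74 × 10^-11 m
For neutron: λ₂ = h/√(2m₂KE) = 6.39 × 10^-13 m

Since λ ∝ 1/√m at constant kinetic energy, the lighter particle has the longer wavelength.

The electron has the longer de Broglie wavelength.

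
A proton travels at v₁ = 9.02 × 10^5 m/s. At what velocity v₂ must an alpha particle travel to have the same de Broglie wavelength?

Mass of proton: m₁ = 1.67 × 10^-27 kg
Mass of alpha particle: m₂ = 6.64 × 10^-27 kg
v₂ = 2.27 × 10^5 m/s

For equal de Broglie wavelengths: λ₁ = λ₂

h/(m₁v₁) = h/(m₂v₂)
m₁v₁ = m₂v₂
v₂ = v₁ · (m₁/m₂)

v₂ = 9.02 × 10^5 m/s × (1.67 × 10^-27 kg / 6.64 × 10^-27 kg)
v₂ = 2.27 × 10^5 m/s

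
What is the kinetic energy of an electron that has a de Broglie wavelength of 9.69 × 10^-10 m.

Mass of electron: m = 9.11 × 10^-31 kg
2.57 × 10^-19 J (or 1.60 eV)

From λ = h/√(2mKE), we solve for KE:

λ² = h²/(2mKE)
KE = h²/(2mλ²)
KE = (6.626 × 10^-34 J·s)² / (2 × 9.11 × 10^-31 kg × (9.69 × 10^-10 m)²)
KE = 2.57 × 10^-19 J
KE = 1.60 eV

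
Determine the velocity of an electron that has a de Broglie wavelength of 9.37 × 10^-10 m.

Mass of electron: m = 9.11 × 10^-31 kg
7.76 × 10^5 m/s

From the de Broglie relation λ = h/(mv), we solve for v:

v = h/(mλ)
v = (6.626 × 10^-34 J·s) / (9.11 × 10^-31 kg × 9.37 × 10^-10 m)
v = 7.76 × 10^5 m/s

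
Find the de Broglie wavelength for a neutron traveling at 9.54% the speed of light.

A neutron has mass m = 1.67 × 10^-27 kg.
1.39 × 10^-14 m

Using the de Broglie relation λ = h/(mv):

v = 9.54% × c = 2.860 × 10^7 m/s

λ = h/(mv)
λ = (6.626 × 10^-34 J·s) / (1.67 × 10^-27 kg × 2.860 × 10^7 m/s)
λ = 1.39 × 10^-14 m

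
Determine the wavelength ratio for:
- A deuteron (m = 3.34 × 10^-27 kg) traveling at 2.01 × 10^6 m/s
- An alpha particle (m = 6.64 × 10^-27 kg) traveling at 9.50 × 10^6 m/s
λ₁/λ₂ = 9.40

Using λ = h/(mv):

λ₁ = h/(m₁v₁) = 9.87 × 10^-14 m
λ₂ = h/(m₂v₂) = 1.05 × 10^-14 m

Ratio λ₁/λ₂ = (m₂v₂)/(m₁v₁)
         = (6.64 × 10^-27 kg × 9.50 × 10^6 m/s) / (3.34 × 10^-27 kg × 2.01 × 10^6 m/s)
         = 9.40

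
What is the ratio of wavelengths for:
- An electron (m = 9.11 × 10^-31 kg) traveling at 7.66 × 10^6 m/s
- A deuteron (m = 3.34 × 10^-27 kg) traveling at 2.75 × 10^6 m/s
λ₁/λ₂ = 1.32 × 10^3

Using λ = h/(mv):

λ₁ = h/(m₁v₁) = 9.50 × 10^-11 m
λ₂ = h/(m₂v₂) = 7.21 × 10^-14 m

Ratio λ₁/λ₂ = (m₂v₂)/(m₁v₁)
         = (3.34 × 10^-27 kg × 2.75 × 10^6 m/s) / (9.11 × 10^-31 kg × 7.66 × 10^6 m/s)
         = 1.32 × 10^3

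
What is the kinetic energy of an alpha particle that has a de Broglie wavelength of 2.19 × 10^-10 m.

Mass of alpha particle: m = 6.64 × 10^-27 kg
6.89 × 10^-22 J (or 4.30 × 10^-3 eV)

From λ = h/√(2mKE), we solve for KE:

λ² = h²/(2mKE)
KE = h²/(2mλ²)
KE = (6.626 × 10^-34 J·s)² / (2 × 6.64 × 10^-27 kg × (2.19 × 10^-10 m)²)
KE = 6.89 × 10^-22 J
KE = 4.30 × 10^-3 eV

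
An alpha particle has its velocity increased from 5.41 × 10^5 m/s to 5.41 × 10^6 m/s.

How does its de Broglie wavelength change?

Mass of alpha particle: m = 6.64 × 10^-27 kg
The wavelength decreases by a factor of 10.

Using λ = h/(mv):

Initial wavelength: λ₁ = h/(mv₁) = 1.84 × 10^-13 m
Final wavelength: λ₂ = h/(mv₂) = 1.84 × 10^-14 m

Since λ ∝ 1/v, when velocity increases by a factor of 10, the wavelength decreases by a factor of 10.

λ₂/λ₁ = v₁/v₂ = 1/10

The wavelength decreases by a factor of 10.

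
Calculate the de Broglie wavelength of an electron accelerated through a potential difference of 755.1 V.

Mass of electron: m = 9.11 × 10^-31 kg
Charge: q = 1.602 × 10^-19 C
4.46 × 10^-11 m

When a particle is accelerated through voltage V, it gains kinetic energy KE = qV.

The de Broglie wavelength is then λ = h/√(2mqV):

λ = h/√(2mqV)
λ = (6.626 × 10^-34 J·s) / √(2 × 9.11 × 10^-31 kg × 1.602 × 10^-19 C × 755.1 V)
λ = 4.46 × 10^-11 m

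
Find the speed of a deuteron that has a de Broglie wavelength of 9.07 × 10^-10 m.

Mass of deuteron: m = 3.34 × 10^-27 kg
2.19 × 10^2 m/s

From the de Broglie relation λ = h/(mv), we solve for v:

v = h/(mλ)
v = (6.626 × 10^-34 J·s) / (3.34 × 10^-27 kg × 9.07 × 10^-10 m)
v = 2.19 × 10^2 m/s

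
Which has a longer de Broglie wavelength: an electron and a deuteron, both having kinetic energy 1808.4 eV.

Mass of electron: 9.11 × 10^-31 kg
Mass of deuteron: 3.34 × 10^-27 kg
The electron has the longer wavelength.

Using λ = h/√(2mKE):

For electron: λ₁ = h/√(2m₁KE) = 2.88 × 10^-11 m
For deuteron: λ₂ = h/√(2m₂KE) = 4.76 × 10^-13 m

Since λ ∝ 1/√m at constant kinetic energy, the lighter particle has the longer wavelength.

The electron has the longer de Broglie wavelength.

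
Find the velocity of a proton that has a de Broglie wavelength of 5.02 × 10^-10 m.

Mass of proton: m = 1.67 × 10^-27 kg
7.90 × 10^2 m/s

From the de Broglie relation λ = h/(mv), we solve for v:

v = h/(mλ)
v = (6.626 × 10^-34 J·s) / (1.67 × 10^-27 kg × 5.02 × 10^-10 m)
v = 7.90 × 10^2 m/s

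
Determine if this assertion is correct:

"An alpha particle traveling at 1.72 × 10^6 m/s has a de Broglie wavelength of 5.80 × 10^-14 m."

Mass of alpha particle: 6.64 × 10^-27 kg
True

The claim is correct.

Using λ = h/(mv):
λ = (6.626 × 10^-34 J·s) / (6.64 × 10^-27 kg × 1.72 × 10^6 m/s)
λ = 5.80 × 10^-14 m

This matches the claimed value.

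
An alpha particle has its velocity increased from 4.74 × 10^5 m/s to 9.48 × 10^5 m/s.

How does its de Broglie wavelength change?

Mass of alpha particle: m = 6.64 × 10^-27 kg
The wavelength decreases by a factor of 2.

Using λ = h/(mv):

Initial wavelength: λ₁ = h/(mv₁) = 2.11 × 10^-13 m
Final wavelength: λ₂ = h/(mv₂) = 1.05 × 10^-13 m

Since λ ∝ 1/v, when velocity increases by a factor of 2, the wavelength decreases by a factor of 2.

λ₂/λ₁ = v₁/v₂ = 1/2

The wavelength decreases by a factor of 2.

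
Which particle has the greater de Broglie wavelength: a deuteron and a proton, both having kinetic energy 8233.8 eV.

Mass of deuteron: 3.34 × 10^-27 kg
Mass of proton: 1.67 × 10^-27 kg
The proton has the longer wavelength.

Using λ = h/√(2mKE):

For deuteron: λ₁ = h/√(2m₁KE) = 2.23 × 10^-13 m
For proton: λ₂ = h/√(2m₂KE) = 3.16 × 10^-13 m

Since λ ∝ 1/√m at constant kinetic energy, the lighter particle has the longer wavelength.

The proton has the longer de Broglie wavelength.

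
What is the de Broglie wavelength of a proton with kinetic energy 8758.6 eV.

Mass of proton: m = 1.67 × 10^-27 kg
3.06 × 10^-13 m

Using λ = h/√(2mKE):

First convert KE to Joules: KE = 8758.6 eV = 1.403 × 10^-15 J

λ = h/√(2mKE)
λ = (6.626 × 10^-34 J·s) / √(2 × 1.67 × 10^-27 kg × 1.403 × 10^-15 J)
λ = 3.06 × 10^-13 m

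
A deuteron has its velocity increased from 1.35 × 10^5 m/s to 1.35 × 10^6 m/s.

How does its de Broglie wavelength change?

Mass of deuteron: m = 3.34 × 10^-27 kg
The wavelength decreases by a factor of 10.

Using λ = h/(mv):

Initial wavelength: λ₁ = h/(mv₁) = 1.47 × 10^-12 m
Final wavelength: λ₂ = h/(mv₂) = 1.47 × 10^-13 m

Since λ ∝ 1/v, when velocity increases by a factor of 10, the wavelength decreases by a factor of 10.

λ₂/λ₁ = v₁/v₂ = 1/10

The wavelength decreases by a factor of 10.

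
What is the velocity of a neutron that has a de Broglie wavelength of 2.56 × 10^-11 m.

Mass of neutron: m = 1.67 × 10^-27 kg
1.55 × 10^4 m/s

From the de Broglie relation λ = h/(mv), we solve for v:

v = h/(mλ)
v = (6.626 × 10^-34 J·s) / (1.67 × 10^-27 kg × 2.56 × 10^-11 m)
v = 1.55 × 10^4 m/s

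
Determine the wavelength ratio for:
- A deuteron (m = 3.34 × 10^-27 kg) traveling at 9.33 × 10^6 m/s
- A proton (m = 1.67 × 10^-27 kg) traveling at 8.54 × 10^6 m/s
λ₁/λ₂ = 0.458

Using λ = h/(mv):

λ₁ = h/(m₁v₁) = 2.13 × 10^-14 m
λ₂ = h/(m₂v₂) = 4.65 × 10^-14 m

Ratio λ₁/λ₂ = (m₂v₂)/(m₁v₁)
         = (1.67 × 10^-27 kg × 8.54 × 10^6 m/s) / (3.34 × 10^-27 kg × 9.33 × 10^6 m/s)
         = 0.458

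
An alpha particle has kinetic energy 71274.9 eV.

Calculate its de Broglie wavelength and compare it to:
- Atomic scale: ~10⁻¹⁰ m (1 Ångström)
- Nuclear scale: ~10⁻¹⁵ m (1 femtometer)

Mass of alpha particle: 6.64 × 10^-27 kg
λ = 5.38 × 10^-14 m, which is between nuclear and atomic scales.

Using λ = h/√(2mKE):

KE = 71274.9 eV = 1.142 × 10^-14 J

λ = h/√(2mKE)
λ = (6.626 × 10^-34 J·s) / √(2 × 6.64 × 10^-27 kg × 1.142 × 10^-14 J)
λ = 5.38 × 10^-14 m

Comparison:
- Atomic scale (10⁻¹⁰ m): λ is 0.00054× this size
- Nuclear scale (10⁻¹⁵ m): λ is 54× this size

The wavelength is between nuclear and atomic scales.

This wavelength is appropriate for probing atomic structure but too large for nuclear physics experiments.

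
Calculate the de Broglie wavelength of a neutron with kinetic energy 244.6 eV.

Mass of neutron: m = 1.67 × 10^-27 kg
1.83 × 10^-12 m

Using λ = h/√(2mKE):

First convert KE to Joules: KE = 244.6 eV = 3.919 × 10^-17 J

λ = h/√(2mKE)
λ = (6.626 × 10^-34 J·s) / √(2 × 1.67 × 10^-27 kg × 3.919 × 10^-17 J)
λ = 1.83 × 10^-12 m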